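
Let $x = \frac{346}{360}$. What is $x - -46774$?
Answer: $\frac{8419493}{180} \approx 46775.0$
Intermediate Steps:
$x = \frac{173}{180}$ ($x = 346 \cdot \frac{1}{360} = \frac{173}{180} \approx 0.96111$)
$x - -46774 = \frac{173}{180} - -46774 = \frac{173}{180} + 46774 = \frac{8419493}{180}$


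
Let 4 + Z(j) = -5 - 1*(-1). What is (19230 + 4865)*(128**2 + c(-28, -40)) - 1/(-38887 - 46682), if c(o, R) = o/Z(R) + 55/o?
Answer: 945936674308753/2395932 ≈ 3.9481e+8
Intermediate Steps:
Z(j) = -8 (Z(j) = -4 + (-5 - 1*(-1)) = -4 + (-5 + 1) = -4 - 4 = -8)
c(o, R) = 55/o - o/8 (c(o, R) = o/(-8) + 55/o = o*(-1/8) + 55/o = -o/8 + 55/o = 55/o - o/8)
(19230 + 4865)*(128**2 + c(-28, -40)) - 1/(-38887 - 46682) = (19230 + 4865)*(128**2 + (55/(-28) - 1/8*(-28))) - 1/(-38887 - 46682) = 24095*(16384 + (55*(-1/28) + 7/2)) - 1/(-85569) = 24095*(16384 + (-55/28 + 7/2)) - 1*(-1/85569) = 24095*(16384 + 43/28) + 1/85569 = 24095*(458795/28) + 1/85569 = 11054665525/28 + 1/85569 = 945936674308753/2395932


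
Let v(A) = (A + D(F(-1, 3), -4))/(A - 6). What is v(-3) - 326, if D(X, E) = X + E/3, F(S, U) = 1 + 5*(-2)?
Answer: -8762/27 ≈ -324.52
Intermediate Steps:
F(S, U) = -9 (F(S, U) = 1 - 10 = -9)
D(X, E) = X + E/3 (D(X, E) = X + E*(⅓) = X + E/3)
v(A) = (-31/3 + A)/(-6 + A) (v(A) = (A + (-9 + (⅓)*(-4)))/(A - 6) = (A + (-9 - 4/3))/(-6 + A) = (A - 31/3)/(-6 + A) = (-31/3 + A)/(-6 + A))
v(-3) - 326 = (-31/3 - 3)/(-6 - 3) - 326 = -40/3/(-9) - 326 = -⅑*(-40/3) - 326 = 40/27 - 326 = -8762/27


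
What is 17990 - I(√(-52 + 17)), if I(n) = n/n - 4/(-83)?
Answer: 1493083/83 ≈ 17989.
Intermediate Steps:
I(n) = 87/83 (I(n) = 1 - 4*(-1/83) = 1 + 4/83 = 87/83)
17990 - I(√(-52 + 17)) = 17990 - 1*87/83 = 17990 - 87/83 = 1493083/83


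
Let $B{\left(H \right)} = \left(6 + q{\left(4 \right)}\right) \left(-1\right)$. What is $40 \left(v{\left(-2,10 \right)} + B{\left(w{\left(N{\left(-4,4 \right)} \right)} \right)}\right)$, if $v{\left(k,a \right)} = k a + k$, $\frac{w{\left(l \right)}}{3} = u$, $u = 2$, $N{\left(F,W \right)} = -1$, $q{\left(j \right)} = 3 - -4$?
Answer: $-1400$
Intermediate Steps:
$q{\left(j \right)} = 7$ ($q{\left(j \right)} = 3 + 4 = 7$)
$w{\left(l \right)} = 6$ ($w{\left(l \right)} = 3 \cdot 2 = 6$)
$B{\left(H \right)} = -13$ ($B{\left(H \right)} = \left(6 + 7\right) \left(-1\right) = 13 \left(-1\right) = -13$)
$v{\left(k,a \right)} = k + a k$ ($v{\left(k,a \right)} = a k + k = k + a k$)
$40 \left(v{\left(-2,10 \right)} + B{\left(w{\left(N{\left(-4,4 \right)} \right)} \right)}\right) = 40 \left(- 2 \left(1 + 10\right) - 13\right) = 40 \left(\left(-2\right) 11 - 13\right) = 40 \left(-22 - 13\right) = 40 \left(-35\right) = -1400$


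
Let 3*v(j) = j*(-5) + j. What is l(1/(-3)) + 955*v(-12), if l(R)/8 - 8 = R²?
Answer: 138104/9 ≈ 15345.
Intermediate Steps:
l(R) = 64 + 8*R²
v(j) = -4*j/3 (v(j) = (j*(-5) + j)/3 = (-5*j + j)/3 = (-4*j)/3 = -4*j/3)
l(1/(-3)) + 955*v(-12) = (64 + 8*(1/(-3))²) + 955*(-4/3*(-12)) = (64 + 8*(-⅓)²) + 955*16 = (64 + 8*(⅑)) + 15280 = (64 + 8/9) + 15280 = 584/9 + 15280 = 138104/9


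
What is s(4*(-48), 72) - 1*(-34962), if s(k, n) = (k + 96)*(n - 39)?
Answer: 31794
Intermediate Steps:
s(k, n) = (-39 + n)*(96 + k) (s(k, n) = (96 + k)*(-39 + n) = (-39 + n)*(96 + k))
s(4*(-48), 72) - 1*(-34962) = (-3744 - 156*(-48) + 96*72 + (4*(-48))*72) - 1*(-34962) = (-3744 - 39*(-192) + 6912 - 192*72) + 34962 = (-3744 + 7488 + 6912 - 13824) + 34962 = -3168 + 34962 = 31794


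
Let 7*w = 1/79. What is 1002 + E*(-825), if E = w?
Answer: 553281/553 ≈ 1000.5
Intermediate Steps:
w = 1/553 (w = (⅐)/79 = (⅐)*(1/79) = 1/553 ≈ 0.0018083)
E = 1/553 ≈ 0.0018083
1002 + E*(-825) = 1002 + (1/553)*(-825) = 1002 - 825/553 = 553281/553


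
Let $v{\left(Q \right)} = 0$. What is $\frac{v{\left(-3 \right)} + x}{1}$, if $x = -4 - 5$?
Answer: $-9$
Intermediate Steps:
$x = -9$
$\frac{v{\left(-3 \right)} + x}{1} = \frac{0 - 9}{1} = \left(-9\right) 1 = -9$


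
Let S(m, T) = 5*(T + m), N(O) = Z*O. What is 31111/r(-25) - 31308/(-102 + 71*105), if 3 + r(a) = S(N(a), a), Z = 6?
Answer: -85415869/2151978 ≈ -39.692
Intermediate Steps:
N(O) = 6*O
S(m, T) = 5*T + 5*m
r(a) = -3 + 35*a (r(a) = -3 + (5*a + 5*(6*a)) = -3 + (5*a + 30*a) = -3 + 35*a)
31111/r(-25) - 31308/(-102 + 71*105) = 31111/(-3 + 35*(-25)) - 31308/(-102 + 71*105) = 31111/(-3 - 875) - 31308/(-102 + 7455) = 31111/(-878) - 31308/7353 = 31111*(-1/878) - 31308*1/7353 = -31111/878 - 10436/2451 = -85415869/2151978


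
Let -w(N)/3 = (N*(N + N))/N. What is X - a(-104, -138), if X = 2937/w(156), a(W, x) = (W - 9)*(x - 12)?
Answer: -5289379/312 ≈ -16953.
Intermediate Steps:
w(N) = -6*N (w(N) = -3*N*(N + N)/N = -3*N*(2*N)/N = -3*2*N**2/N = -6*N)
a(W, x) = (-12 + x)*(-9 + W) (a(W, x) = (-9 + W)*(-12 + x) = (-12 + x)*(-9 + W))
X = -979/312 (X = 2937/((-6*156)) = 2937/(-936) = 2937*(-1/936) = -979/312 ≈ -3.1378)
X - a(-104, -138) = -979/312 - (108 - 12*(-104) - 9*(-138) - 104*(-138)) = -979/312 - (108 + 1248 + 1242 + 14352) = -979/312 - 1*16950 = -979/312 - 16950 = -5289379/312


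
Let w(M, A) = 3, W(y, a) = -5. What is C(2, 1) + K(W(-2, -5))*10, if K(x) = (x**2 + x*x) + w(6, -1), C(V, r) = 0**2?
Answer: 530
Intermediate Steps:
C(V, r) = 0
K(x) = 3 + 2*x**2 (K(x) = (x**2 + x*x) + 3 = (x**2 + x**2) + 3 = 2*x**2 + 3 = 3 + 2*x**2)
C(2, 1) + K(W(-2, -5))*10 = 0 + (3 + 2*(-5)**2)*10 = 0 + (3 + 2*25)*10 = 0 + (3 + 50)*10 = 0 + 53*10 = 0 + 530 = 530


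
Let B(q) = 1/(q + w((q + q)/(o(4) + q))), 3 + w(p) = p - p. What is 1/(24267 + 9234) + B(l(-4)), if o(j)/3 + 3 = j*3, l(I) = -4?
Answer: -33494/234507 ≈ -0.14283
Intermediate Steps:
o(j) = -9 + 9*j (o(j) = -9 + 3*(j*3) = -9 + 3*(3*j) = -9 + 9*j)
w(p) = -3 (w(p) = -3 + (p - p) = -3 + 0 = -3)
B(q) = 1/(-3 + q) (B(q) = 1/(q - 3) = 1/(-3 + q))
1/(24267 + 9234) + B(l(-4)) = 1/(24267 + 9234) + 1/(-3 - 4) = 1/33501 + 1/(-7) = 1/33501 - ⅐ = -33494/234507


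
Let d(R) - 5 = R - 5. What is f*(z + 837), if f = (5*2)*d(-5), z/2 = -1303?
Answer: 88450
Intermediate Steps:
d(R) = R (d(R) = 5 + (R - 5) = 5 + (-5 + R) = R)
z = -2606 (z = 2*(-1303) = -2606)
f = -50 (f = (5*2)*(-5) = 10*(-5) = -50)
f*(z + 837) = -50*(-2606 + 837) = -50*(-1769) = 88450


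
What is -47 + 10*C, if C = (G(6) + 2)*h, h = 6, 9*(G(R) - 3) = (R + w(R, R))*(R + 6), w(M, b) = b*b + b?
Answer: 4093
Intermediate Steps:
w(M, b) = b + b² (w(M, b) = b² + b = b + b²)
G(R) = 3 + (6 + R)*(R + R*(1 + R))/9 (G(R) = 3 + ((R + R*(1 + R))*(R + 6))/9 = 3 + ((R + R*(1 + R))*(6 + R))/9 = 3 + ((6 + R)*(R + R*(1 + R)))/9 = 3 + (6 + R)*(R + R*(1 + R))/9)
C = 414 (C = ((3 + (⅑)*6³ + (4/3)*6 + (8/9)*6²) + 2)*6 = ((3 + (⅑)*216 + 8 + (8/9)*36) + 2)*6 = ((3 + 24 + 8 + 32) + 2)*6 = (67 + 2)*6 = 69*6 = 414)
-47 + 10*C = -47 + 10*414 = -47 + 4140 = 4093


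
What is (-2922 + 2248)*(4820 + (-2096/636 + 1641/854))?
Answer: -220499754791/67893 ≈ -3.2478e+6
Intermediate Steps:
(-2922 + 2248)*(4820 + (-2096/636 + 1641/854)) = -674*(4820 + (-2096*1/636 + 1641*(1/854))) = -674*(4820 + (-524/159 + 1641/854)) = -674*(4820 - 186577/135786) = -674*654301943/135786 = -220499754791/67893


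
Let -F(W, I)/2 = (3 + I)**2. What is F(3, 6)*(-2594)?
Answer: 420228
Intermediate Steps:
F(W, I) = -2*(3 + I)**2
F(3, 6)*(-2594) = -2*(3 + 6)**2*(-2594) = -2*9**2*(-2594) = -2*81*(-2594) = -162*(-2594) = 420228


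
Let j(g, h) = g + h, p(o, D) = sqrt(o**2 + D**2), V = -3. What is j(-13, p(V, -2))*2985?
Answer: -38805 + 2985*sqrt(13) ≈ -28042.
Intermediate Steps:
p(o, D) = sqrt(D**2 + o**2)
j(-13, p(V, -2))*2985 = (-13 + sqrt((-2)**2 + (-3)**2))*2985 = (-13 + sqrt(4 + 9))*2985 = (-13 + sqrt(13))*2985 = -38805 + 2985*sqrt(13)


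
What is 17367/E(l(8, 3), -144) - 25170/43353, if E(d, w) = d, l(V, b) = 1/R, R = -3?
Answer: -752919941/14451 ≈ -52102.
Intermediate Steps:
l(V, b) = -1/3 (l(V, b) = 1/(-3) = -1/3)
17367/E(l(8, 3), -144) - 25170/43353 = 17367/(-1/3) - 25170/43353 = 17367*(-3) - 25170*1/43353 = -52101 - 8390/14451 = -752919941/14451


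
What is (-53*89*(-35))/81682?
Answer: 165095/81682 ≈ 2.0212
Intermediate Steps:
(-53*89*(-35))/81682 = -4717*(-35)*(1/81682) = 165095*(1/81682) = 165095/81682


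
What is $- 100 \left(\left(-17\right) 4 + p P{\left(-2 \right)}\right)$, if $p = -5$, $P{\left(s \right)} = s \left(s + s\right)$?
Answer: $10800$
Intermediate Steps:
$P{\left(s \right)} = 2 s^{2}$ ($P{\left(s \right)} = s 2 s = 2 s^{2}$)
$- 100 \left(\left(-17\right) 4 + p P{\left(-2 \right)}\right) = - 100 \left(\left(-17\right) 4 - 5 \cdot 2 \left(-2\right)^{2}\right) = - 100 \left(-68 - 5 \cdot 2 \cdot 4\right) = - 100 \left(-68 - 40\right) = \left(-100\right) \left(-108\right) = 10800$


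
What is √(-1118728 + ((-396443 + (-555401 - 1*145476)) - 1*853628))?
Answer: 2*I*√767419 ≈ 1752.0*I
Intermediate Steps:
√(-1118728 + ((-396443 + (-555401 - 1*145476)) - 1*853628)) = √(-1118728 + ((-396443 + (-555401 - 145476)) - 853628)) = √(-1118728 + ((-396443 - 700877) - 853628)) = √(-1118728 + (-1097320 - 853628)) = √(-1118728 - 1950948) = √(-3069676) = 2*I*√767419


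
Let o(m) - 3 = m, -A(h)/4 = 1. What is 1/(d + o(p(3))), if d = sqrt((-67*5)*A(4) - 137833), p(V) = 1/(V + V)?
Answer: 114/4914109 - 36*I*sqrt(136493)/4914109 ≈ 2.3199e-5 - 0.0027065*I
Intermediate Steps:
A(h) = -4 (A(h) = -4*1 = -4)
p(V) = 1/(2*V)
o(m) = 3 + m
d = I*sqrt(136493) (d = sqrt(-67*5*(-4) - 137833) = sqrt(-335*(-4) - 137833) = sqrt(1340 - 137833) = sqrt(-136493) = I*sqrt(136493) ≈ 369.45*I)
1/(d + o(p(3))) = 1/(I*sqrt(136493) + (3 + (1/2)/3)) = 1/(I*sqrt(136493) + (3 + (1/2)*(1/3))) = 1/(I*sqrt(136493) + (3 + 1/6)) = 1/(I*sqrt(136493) + 19/6) = 1/(19/6 + I*sqrt(136493))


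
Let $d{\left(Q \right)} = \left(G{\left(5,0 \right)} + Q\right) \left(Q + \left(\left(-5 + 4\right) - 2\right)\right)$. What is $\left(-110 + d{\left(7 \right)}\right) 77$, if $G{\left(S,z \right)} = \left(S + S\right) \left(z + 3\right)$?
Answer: $2926$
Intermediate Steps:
$G{\left(S,z \right)} = 2 S \left(3 + z\right)$
$d{\left(Q \right)} = \left(-3 + Q\right) \left(30 + Q\right)$ ($d{\left(Q \right)} = \left(2 \cdot 5 \left(3 + 0\right) + Q\right) \left(Q + \left(\left(-5 + 4\right) - 2\right)\right) = \left(2 \cdot 5 \cdot 3 + Q\right) \left(Q - 3\right) = \left(30 + Q\right) \left(Q - 3\right) = \left(30 + Q\right) \left(-3 + Q\right) = \left(-3 + Q\right) \left(30 + Q\right)$)
$\left(-110 + d{\left(7 \right)}\right) 77 = \left(-110 + \left(-90 + 7^{2} + 27 \cdot 7\right)\right) 77 = \left(-110 + \left(-90 + 49 + 189\right)\right) 77 = \left(-110 + 148\right) 77 = 38 \cdot 77 = 2926$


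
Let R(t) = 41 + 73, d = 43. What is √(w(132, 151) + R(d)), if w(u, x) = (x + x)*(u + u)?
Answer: √79842 ≈ 282.56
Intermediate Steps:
w(u, x) = 4*u*x (w(u, x) = (2*x)*(2*u) = 4*u*x)
R(t) = 114
√(w(132, 151) + R(d)) = √(4*132*151 + 114) = √(79728 + 114) = √79842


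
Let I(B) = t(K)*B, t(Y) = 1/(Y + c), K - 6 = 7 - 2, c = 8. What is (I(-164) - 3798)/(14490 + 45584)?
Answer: -36163/570703 ≈ -0.063366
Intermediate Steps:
K = 11 (K = 6 + (7 - 2) = 6 + 5 = 11)
t(Y) = 1/(8 + Y) (t(Y) = 1/(Y + 8) = 1/(8 + Y))
I(B) = B/19 (I(B) = B/(8 + 11) = B/19)
(I(-164) - 3798)/(14490 + 45584) = ((1/19)*(-164) - 3798)/(14490 + 45584) = (-164/19 - 3798)/60074 = -72326/19*1/60074 = -36163/570703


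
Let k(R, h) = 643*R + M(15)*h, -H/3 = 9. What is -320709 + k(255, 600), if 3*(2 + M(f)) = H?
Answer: -163344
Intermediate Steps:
H = -27 (H = -3*9 = -27)
M(f) = -11 (M(f) = -2 + (1/3)*(-27) = -2 - 9 = -11)
k(R, h) = -11*h + 643*R (k(R, h) = 643*R - 11*h = -11*h + 643*R)
-320709 + k(255, 600) = -320709 + (-11*600 + 643*255) = -320709 + (-6600 + 163965) = -320709 + 157365 = -163344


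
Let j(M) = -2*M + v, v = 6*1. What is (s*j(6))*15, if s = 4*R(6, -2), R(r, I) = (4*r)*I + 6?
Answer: 15120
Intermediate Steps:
R(r, I) = 6 + 4*I*r (R(r, I) = 4*I*r + 6 = 6 + 4*I*r)
v = 6
j(M) = 6 - 2*M (j(M) = -2*M + 6 = 6 - 2*M)
s = -168 (s = 4*(6 + 4*(-2)*6) = 4*(6 - 48) = 4*(-42) = -168)
(s*j(6))*15 = -168*(6 - 2*6)*15 = -168*(6 - 12)*15 = -168*(-6)*15 = 1008*15 = 15120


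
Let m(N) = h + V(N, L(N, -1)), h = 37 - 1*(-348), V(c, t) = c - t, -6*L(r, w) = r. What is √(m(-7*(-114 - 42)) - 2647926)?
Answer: I*√2646267 ≈ 1626.7*I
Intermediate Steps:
L(r, w) = -r/6
h = 385 (h = 37 + 348 = 385)
m(N) = 385 + 7*N/6 (m(N) = 385 + (N - (-1)*N/6) = 385 + (N + N/6) = 385 + 7*N/6)
√(m(-7*(-114 - 42)) - 2647926) = √((385 + 7*(-7*(-114 - 42))/6) - 2647926) = √((385 + 7*(-7*(-156))/6) - 2647926) = √((385 + (7/6)*1092) - 2647926) = √((385 + 1274) - 2647926) = √(1659 - 2647926) = √(-2646267) = I*√2646267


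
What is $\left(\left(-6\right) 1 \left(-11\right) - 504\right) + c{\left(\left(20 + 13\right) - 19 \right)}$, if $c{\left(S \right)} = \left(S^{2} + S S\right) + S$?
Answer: $-32$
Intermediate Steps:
$c{\left(S \right)} = S + 2 S^{2}$ ($c{\left(S \right)} = \left(S^{2} + S^{2}\right) + S = 2 S^{2} + S = S + 2 S^{2}$)
$\left(\left(-6\right) 1 \left(-11\right) - 504\right) + c{\left(\left(20 + 13\right) - 19 \right)} = \left(\left(-6\right) 1 \left(-11\right) - 504\right) + \left(\left(20 + 13\right) - 19\right) \left(1 + 2 \left(\left(20 + 13\right) - 19\right)\right) = \left(\left(-6\right) \left(-11\right) - 504\right) + \left(33 - 19\right) \left(1 + 2 \left(33 - 19\right)\right) = \left(66 - 504\right) + 14 \left(1 + 2 \cdot 14\right) = -438 + 14 \left(1 + 28\right) = -438 + 14 \cdot 29 = -438 + 406 = -32$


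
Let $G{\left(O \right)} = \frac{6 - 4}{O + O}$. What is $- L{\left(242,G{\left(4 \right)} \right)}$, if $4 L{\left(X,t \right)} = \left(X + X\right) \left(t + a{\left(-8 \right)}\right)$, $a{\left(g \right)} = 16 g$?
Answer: $\frac{61831}{4} \approx 15458.0$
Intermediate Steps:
$G{\left(O \right)} = \frac{1}{O}$ ($G{\left(O \right)} = \frac{2}{2 O} = 2 \frac{1}{2 O} = \frac{1}{O}$)
$L{\left(X,t \right)} = \frac{X \left(-128 + t\right)}{2}$ ($L{\left(X,t \right)} = \frac{\left(X + X\right) \left(t + 16 \left(-8\right)\right)}{4} = \frac{2 X \left(t - 128\right)}{4} = \frac{2 X \left(-128 + t\right)}{4} = \frac{X \left(-128 + t\right)}{2}$)
$- L{\left(242,G{\left(4 \right)} \right)} = - \frac{242 \left(-128 + \frac{1}{4}\right)}{2} = - \frac{242 \left(-511\right)}{2 \cdot 4} = \left(-1\right) \left(- \frac{61831}{4}\right) = \frac{61831}{4}$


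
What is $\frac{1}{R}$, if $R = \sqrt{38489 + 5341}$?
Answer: $\frac{\sqrt{4870}}{14610} \approx 0.0047766$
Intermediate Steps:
$R = 3 \sqrt{4870}$ ($R = \sqrt{43830} = 3 \sqrt{4870} \approx 209.36$)
$\frac{1}{R} = \frac{1}{3 \sqrt{4870}} = \frac{\sqrt{4870}}{14610}$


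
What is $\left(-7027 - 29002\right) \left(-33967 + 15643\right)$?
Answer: $660195396$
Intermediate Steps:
$\left(-7027 - 29002\right) \left(-33967 + 15643\right) = \left(-36029\right) \left(-18324\right) = 660195396$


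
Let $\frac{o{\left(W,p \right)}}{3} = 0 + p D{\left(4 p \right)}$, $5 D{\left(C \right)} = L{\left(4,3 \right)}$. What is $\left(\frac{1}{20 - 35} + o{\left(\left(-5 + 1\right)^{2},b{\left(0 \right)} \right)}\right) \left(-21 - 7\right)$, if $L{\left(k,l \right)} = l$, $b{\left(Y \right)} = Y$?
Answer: $\frac{28}{15} \approx 1.8667$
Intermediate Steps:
$D{\left(C \right)} = \frac{3}{5}$ ($D{\left(C \right)} = \frac{1}{5} \cdot 3 = \frac{3}{5}$)
$o{\left(W,p \right)} = \frac{9 p}{5}$ ($o{\left(W,p \right)} = 3 \left(0 + p \frac{3}{5}\right) = 3 \left(0 + \frac{3 p}{5}\right) = 3 \frac{3 p}{5} = \frac{9 p}{5}$)
$\left(\frac{1}{20 - 35} + o{\left(\left(-5 + 1\right)^{2},b{\left(0 \right)} \right)}\right) \left(-21 - 7\right) = \left(\frac{1}{20 - 35} + \frac{9}{5} \cdot 0\right) \left(-21 - 7\right) = \left(\frac{1}{-15} + 0\right) \left(-28\right) = \left(- \frac{1}{15} + 0\right) \left(-28\right) = \left(- \frac{1}{15}\right) \left(-28\right) = \frac{28}{15}$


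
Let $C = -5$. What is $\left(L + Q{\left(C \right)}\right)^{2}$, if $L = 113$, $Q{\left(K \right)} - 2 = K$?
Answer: $12100$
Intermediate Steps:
$Q{\left(K \right)} = 2 + K$
$\left(L + Q{\left(C \right)}\right)^{2} = \left(113 + \left(2 - 5\right)\right)^{2} = \left(113 - 3\right)^{2} = 110^{2} = 12100$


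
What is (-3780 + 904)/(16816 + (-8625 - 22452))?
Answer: 2876/14261 ≈ 0.20167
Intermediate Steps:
(-3780 + 904)/(16816 + (-8625 - 22452)) = -2876/(16816 - 31077) = -2876/(-14261) = -2876*(-1/14261) = 2876/14261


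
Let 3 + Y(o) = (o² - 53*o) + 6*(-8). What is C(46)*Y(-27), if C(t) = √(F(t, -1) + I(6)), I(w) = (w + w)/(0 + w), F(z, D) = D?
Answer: 2109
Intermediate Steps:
Y(o) = -51 + o² - 53*o (Y(o) = -3 + ((o² - 53*o) + 6*(-8)) = -3 + ((o² - 53*o) - 48) = -3 + (-48 + o² - 53*o) = -51 + o² - 53*o)
I(w) = 2 (I(w) = (2*w)/w = 2)
C(t) = 1 (C(t) = √(-1 + 2) = √1 = 1)
C(46)*Y(-27) = 1*(-51 + (-27)² - 53*(-27)) = 1*(-51 + 729 + 1431) = 1*2109 = 2109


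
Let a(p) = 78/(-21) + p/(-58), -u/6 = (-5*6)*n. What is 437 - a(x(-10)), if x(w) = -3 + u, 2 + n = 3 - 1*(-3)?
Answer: 183949/406 ≈ 453.08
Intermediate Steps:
n = 4 (n = -2 + (3 - 1*(-3)) = -2 + (3 + 3) = -2 + 6 = 4)
u = 720 (u = -6*(-5*6)*4 = -(-180)*4 = -6*(-120) = 720)
x(w) = 717 (x(w) = -3 + 720 = 717)
a(p) = -26/7 - p/58 (a(p) = 78*(-1/21) + p*(-1/58) = -26/7 - p/58)
437 - a(x(-10)) = 437 - (-26/7 - 1/58*717) = 437 - (-26/7 - 717/58) = 437 - 1*(-6527/406) = 437 + 6527/406 = 183949/406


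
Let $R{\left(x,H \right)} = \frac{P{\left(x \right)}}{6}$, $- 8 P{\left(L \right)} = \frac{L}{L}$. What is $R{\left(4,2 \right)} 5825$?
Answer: $- \frac{5825}{48} \approx -121.35$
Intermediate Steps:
$P{\left(L \right)} = - \frac{1}{8}$ ($P{\left(L \right)} = - \frac{L \frac{1}{L}}{8} = \left(- \frac{1}{8}\right) 1 = - \frac{1}{8}$)
$R{\left(x,H \right)} = - \frac{1}{48}$ ($R{\left(x,H \right)} = - \frac{1}{8 \cdot 6} = \left(- \frac{1}{8}\right) \frac{1}{6} = - \frac{1}{48}$)
$R{\left(4,2 \right)} 5825 = \left(- \frac{1}{48}\right) 5825 = - \frac{5825}{48}$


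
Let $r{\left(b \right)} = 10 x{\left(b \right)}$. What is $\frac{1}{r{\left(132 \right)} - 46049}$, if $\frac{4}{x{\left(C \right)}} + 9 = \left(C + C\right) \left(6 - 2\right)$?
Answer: $- \frac{1047}{48213263} \approx -2.1716 \cdot 10^{-5}$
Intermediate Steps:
$x{\left(C \right)} = \frac{4}{-9 + 8 C}$ ($x{\left(C \right)} = \frac{4}{-9 + \left(C + C\right) \left(6 - 2\right)} = \frac{4}{-9 + 2 C 4} = \frac{4}{-9 + 8 C}$)
$r{\left(b \right)} = \frac{40}{-9 + 8 b}$ ($r{\left(b \right)} = 10 \frac{4}{-9 + 8 b} = \frac{40}{-9 + 8 b}$)
$\frac{1}{r{\left(132 \right)} - 46049} = \frac{1}{\frac{40}{-9 + 8 \cdot 132} - 46049} = \frac{1}{\frac{40}{-9 + 1056} - 46049} = \frac{1}{\frac{40}{1047} - 46049} = \frac{1}{- \frac{48213263}{1047}} = - \frac{1047}{48213263}$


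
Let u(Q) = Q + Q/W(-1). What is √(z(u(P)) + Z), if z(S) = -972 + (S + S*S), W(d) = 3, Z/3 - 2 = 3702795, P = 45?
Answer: √11111079 ≈ 3333.3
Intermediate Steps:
Z = 11108391 (Z = 6 + 3*3702795 = 6 + 11108385 = 11108391)
u(Q) = 4*Q/3 (u(Q) = Q + Q/3 = 4*Q/3)
z(S) = -972 + S + S² (z(S) = -972 + (S + S²) = -972 + S + S²)
√(z(u(P)) + Z) = √((-972 + (4/3)*45 + ((4/3)*45)²) + 11108391) = √((-972 + 60 + 60²) + 11108391) = √((-972 + 60 + 3600) + 11108391) = √(2688 + 11108391) = √11111079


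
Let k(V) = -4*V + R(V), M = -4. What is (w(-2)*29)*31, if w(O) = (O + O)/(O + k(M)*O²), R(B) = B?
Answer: -1798/23 ≈ -78.174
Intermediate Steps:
k(V) = -3*V (k(V) = -4*V + V = -3*V)
w(O) = 2*O/(O + 12*O²) (w(O) = (O + O)/(O + (-3*(-4))*O²) = (2*O)/(O + 12*O²) = 2*O/(O + 12*O²))
(w(-2)*29)*31 = ((2/(1 + 12*(-2)))*29)*31 = ((2/(1 - 24))*29)*31 = ((2/(-23))*29)*31 = ((2*(-1/23))*29)*31 = -2/23*29*31 = -58/23*31 = -1798/23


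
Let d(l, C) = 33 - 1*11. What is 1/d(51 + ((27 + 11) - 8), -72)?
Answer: 1/22 ≈ 0.045455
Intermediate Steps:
d(l, C) = 22 (d(l, C) = 33 - 11 = 22)
1/d(51 + ((27 + 11) - 8), -72) = 1/22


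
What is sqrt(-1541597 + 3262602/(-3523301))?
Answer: I*sqrt(19136856996443180999)/3523301 ≈ 1241.6*I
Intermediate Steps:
sqrt(-1541597 + 3262602/(-3523301)) = sqrt(-1541597 + 3262602*(-1/3523301)) = sqrt(-1541597 - 3262602/3523301) = sqrt(-5431513514299/3523301) = I*sqrt(19136856996443180999)/3523301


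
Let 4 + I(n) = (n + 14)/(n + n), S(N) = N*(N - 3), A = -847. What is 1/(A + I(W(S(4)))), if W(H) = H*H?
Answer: -16/13601 ≈ -0.0011764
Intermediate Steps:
S(N) = N*(-3 + N)
W(H) = H**2
I(n) = -4 + (14 + n)/(2*n) (I(n) = -4 + (n + 14)/(n + n) = -4 + (14 + n)/((2*n)) = -4 + (14 + n)*(1/(2*n)) = -4 + (14 + n)/(2*n))
1/(A + I(W(S(4)))) = 1/(-847 + (-7/2 + 7/((4*(-3 + 4))**2))) = 1/(-847 + (-7/2 + 7/((4*1)**2))) = 1/(-847 + (-7/2 + 7/(4**2))) = 1/(-847 + (-7/2 + 7/16)) = 1/(-847 - 49/16) = 1/(-13601/16) = -16/13601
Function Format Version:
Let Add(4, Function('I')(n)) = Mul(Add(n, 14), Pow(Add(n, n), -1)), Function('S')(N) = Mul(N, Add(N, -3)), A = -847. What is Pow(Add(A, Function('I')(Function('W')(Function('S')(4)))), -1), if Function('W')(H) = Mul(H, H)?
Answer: Rational(-16, 13601) ≈ -0.0011764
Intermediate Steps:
Function('S')(N) = Mul(N, Add(-3, N))
Function('W')(H) = Pow(H, 2)
Function('I')(n) = Add(-4, Mul(Rational(1, 2), Pow(n, -1), Add(14, n))) (Function('I')(n) = Add(-4, Mul(Add(n, 14), Pow(Add(n, n), -1))) = Add(-4, Mul(Add(14, n), Pow(Mul(2, n), -1))) = Add(-4, Mul(Add(14, n), Mul(Rational(1, 2), Pow(n, -1)))) = Add(-4, Mul(Rational(1, 2), Pow(n, -1), Add(14, n))))
Pow(Add(A, Function('I')(Function('W')(Function('S')(4)))), -1) = Pow(Add(-847, Add(Rational(-7, 2), Mul(7, Pow(Pow(Mul(4, Add(-3, 4)), 2), -1)))), -1) = Pow(Add(-847, Add(Rational(-7, 2), Mul(7, Pow(Pow(Mul(4, 1), 2), -1)))), -1) = Pow(Add(-847, Add(Rational(-7, 2), Mul(7, Pow(Pow(4, 2), -1)))), -1) = Pow(Add(-847, Add(Rational(-7, 2), Mul(7, Pow(16, -1)))), -1) = Pow(Add(-847, Add(Rational(-7, 2), Mul(7, Rational(1, 16)))), -1) = Pow(Add(-847, Add(Rational(-7, 2), Rational(7, 16))), -1) = Pow(Add(-847, Rational(-49, 16)), -1) = Pow(Rational(-13601, 16), -1) = Rational(-16, 13601)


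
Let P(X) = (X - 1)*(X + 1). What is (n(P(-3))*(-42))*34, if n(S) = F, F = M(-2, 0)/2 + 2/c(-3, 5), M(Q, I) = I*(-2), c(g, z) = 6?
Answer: -476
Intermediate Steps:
P(X) = (1 + X)*(-1 + X) (P(X) = (-1 + X)*(1 + X) = (1 + X)*(-1 + X))
M(Q, I) = -2*I
F = ⅓ (F = -2*0/2 + 2/6 = 0*(½) + 2*(⅙) = 0 + ⅓ = ⅓ ≈ 0.33333)
n(S) = ⅓
(n(P(-3))*(-42))*34 = ((⅓)*(-42))*34 = -14*34 = -476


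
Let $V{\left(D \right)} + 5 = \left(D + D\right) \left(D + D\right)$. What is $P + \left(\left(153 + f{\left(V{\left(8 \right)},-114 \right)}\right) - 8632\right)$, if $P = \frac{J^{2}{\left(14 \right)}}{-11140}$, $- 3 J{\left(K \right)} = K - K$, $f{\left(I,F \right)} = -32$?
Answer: $-8511$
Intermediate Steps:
$V{\left(D \right)} = -5 + 4 D^{2}$ ($V{\left(D \right)} = -5 + \left(D + D\right) \left(D + D\right) = -5 + 2 D 2 D = -5 + 4 D^{2}$)
$J{\left(K \right)} = 0$ ($J{\left(K \right)} = - \frac{K - K}{3} = \left(- \frac{1}{3}\right) 0 = 0$)
$P = 0$ ($P = \frac{0^{2}}{-11140} = 0 \left(- \frac{1}{11140}\right) = 0$)
$P + \left(\left(153 + f{\left(V{\left(8 \right)},-114 \right)}\right) - 8632\right) = 0 + \left(\left(153 - 32\right) - 8632\right) = 0 + \left(121 - 8632\right) = 0 - 8511 = -8511$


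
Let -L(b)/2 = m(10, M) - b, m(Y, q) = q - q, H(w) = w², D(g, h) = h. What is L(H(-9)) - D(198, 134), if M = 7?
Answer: 28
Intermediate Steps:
m(Y, q) = 0
L(b) = 2*b (L(b) = -2*(0 - b) = -(-2)*b = 2*b)
L(H(-9)) - D(198, 134) = 2*(-9)² - 1*134 = 2*81 - 134 = 162 - 134 = 28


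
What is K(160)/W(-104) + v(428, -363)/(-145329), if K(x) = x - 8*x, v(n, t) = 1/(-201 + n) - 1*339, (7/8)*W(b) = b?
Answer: 8084473087/857731758 ≈ 9.4254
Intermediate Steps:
W(b) = 8*b/7
v(n, t) = -339 + 1/(-201 + n) (v(n, t) = 1/(-201 + n) - 339 = -339 + 1/(-201 + n))
K(x) = -7*x
K(160)/W(-104) + v(428, -363)/(-145329) = (-7*160)/(((8/7)*(-104))) + ((68140 - 339*428)/(-201 + 428))/(-145329) = -1120/(-832/7) + ((68140 - 145092)/227)*(-1/145329) = -1120*(-7/832) + ((1/227)*(-76952))*(-1/145329) = 245/26 - 76952/227*(-1/145329) = 245/26 + 76952/32989683 = 8084473087/857731758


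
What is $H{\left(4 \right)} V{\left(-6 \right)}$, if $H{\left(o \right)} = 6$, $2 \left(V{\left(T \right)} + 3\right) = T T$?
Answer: $90$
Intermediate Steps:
$V{\left(T \right)} = -3 + \frac{T^{2}}{2}$ ($V{\left(T \right)} = -3 + \frac{T T}{2} = -3 + \frac{T^{2}}{2}$)
$H{\left(4 \right)} V{\left(-6 \right)} = 6 \left(-3 + \frac{\left(-6\right)^{2}}{2}\right) = 6 \left(-3 + \frac{1}{2} \cdot 36\right) = 6 \left(-3 + 18\right) = 6 \cdot 15 = 90$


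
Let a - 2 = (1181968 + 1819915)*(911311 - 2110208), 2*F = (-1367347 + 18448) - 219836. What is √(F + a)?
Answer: I*√14395797229666/2 ≈ 1.8971e+6*I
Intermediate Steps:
F = -1568735/2 (F = ((-1367347 + 18448) - 219836)/2 = (-1348899 - 219836)/2 = (½)*(-1568735) = -1568735/2 ≈ -7.8437e+5)
a = -3598948523049 (a = 2 + (1181968 + 1819915)*(911311 - 2110208) = 2 + 3001883*(-1198897) = 2 - 3598948523051 = -3598948523049)
√(F + a) = √(-1568735/2 - 3598948523049) = √(-7197898614833/2) = I*√14395797229666/2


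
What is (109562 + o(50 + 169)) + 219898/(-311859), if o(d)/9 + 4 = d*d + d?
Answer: 169384748516/311859 ≈ 5.4315e+5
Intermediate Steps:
o(d) = -36 + 9*d + 9*d**2 (o(d) = -36 + 9*(d*d + d) = -36 + 9*(d**2 + d) = -36 + 9*(d + d**2) = -36 + (9*d + 9*d**2) = -36 + 9*d + 9*d**2)
(109562 + o(50 + 169)) + 219898/(-311859) = (109562 + (-36 + 9*(50 + 169) + 9*(50 + 169)**2)) + 219898/(-311859) = (109562 + (-36 + 9*219 + 9*219**2)) + 219898*(-1/311859) = (109562 + (-36 + 1971 + 9*47961)) - 219898/311859 = (109562 + (-36 + 1971 + 431649)) - 219898/311859 = (109562 + 433584) - 219898/311859 = 543146 - 219898/311859 = 169384748516/311859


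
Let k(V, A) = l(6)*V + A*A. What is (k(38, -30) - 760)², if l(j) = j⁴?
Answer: 2439174544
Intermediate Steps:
k(V, A) = A² + 1296*V (k(V, A) = 6⁴*V + A*A = 1296*V + A² = A² + 1296*V)
(k(38, -30) - 760)² = (((-30)² + 1296*38) - 760)² = ((900 + 49248) - 760)² = (50148 - 760)² = 49388² = 2439174544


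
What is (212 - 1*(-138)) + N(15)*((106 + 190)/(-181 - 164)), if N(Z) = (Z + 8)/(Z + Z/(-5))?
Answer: 15676/45 ≈ 348.36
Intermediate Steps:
N(Z) = 5*(8 + Z)/(4*Z) (N(Z) = (8 + Z)/(Z + Z*(-⅕)) = (8 + Z)/(Z - Z/5) = (8 + Z)/((4*Z/5)) = (8 + Z)*(5/(4*Z)) = 5*(8 + Z)/(4*Z))
(212 - 1*(-138)) + N(15)*((106 + 190)/(-181 - 164)) = (212 - 1*(-138)) + (5/4 + 10/15)*((106 + 190)/(-181 - 164)) = (212 + 138) + (5/4 + 10*(1/15))*(296/(-345)) = 350 + (5/4 + ⅔)*(296*(-1/345)) = 350 + (23/12)*(-296/345) = 350 - 74/45 = 15676/45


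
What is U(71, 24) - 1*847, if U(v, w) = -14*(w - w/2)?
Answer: -1015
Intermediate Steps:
U(v, w) = -7*w (U(v, w) = -14*(w - w/2) = -7*w)
U(71, 24) - 1*847 = -7*24 - 1*847 = -168 - 847 = -1015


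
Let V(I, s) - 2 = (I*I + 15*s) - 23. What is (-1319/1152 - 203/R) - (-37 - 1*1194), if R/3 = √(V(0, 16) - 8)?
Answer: 1416793/1152 - 203*√211/633 ≈ 1225.2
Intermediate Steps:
V(I, s) = -21 + I² + 15*s (V(I, s) = 2 + ((I*I + 15*s) - 23) = 2 + ((I² + 15*s) - 23) = 2 + (-23 + I² + 15*s) = -21 + I² + 15*s)
R = 3*√211 (R = 3*√((-21 + 0² + 15*16) - 8) = 3*√((-21 + 0 + 240) - 8) = 3*√(219 - 8) = 3*√211 ≈ 43.578)
(-1319/1152 - 203/R) - (-37 - 1*1194) = (-1319/1152 - 203*√211/633) - (-37 - 1*1194) = (-1319*1/1152 - 203*√211/633) - (-37 - 1194) = (-1319/1152 - 203*√211/633) - 1*(-1231) = (-1319/1152 - 203*√211/633) + 1231 = 1416793/1152 - 203*√211/633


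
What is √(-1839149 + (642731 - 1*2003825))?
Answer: I*√3200243 ≈ 1788.9*I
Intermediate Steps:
√(-1839149 + (642731 - 1*2003825)) = √(-1839149 + (642731 - 2003825)) = √(-1839149 - 1361094) = √(-3200243) = I*√3200243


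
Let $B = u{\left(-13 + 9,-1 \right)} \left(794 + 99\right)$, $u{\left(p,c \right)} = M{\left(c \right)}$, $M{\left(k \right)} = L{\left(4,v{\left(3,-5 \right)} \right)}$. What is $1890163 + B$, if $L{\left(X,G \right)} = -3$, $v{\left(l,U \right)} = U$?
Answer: $1887484$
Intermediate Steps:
$M{\left(k \right)} = -3$
$u{\left(p,c \right)} = -3$
$B = -2679$ ($B = - 3 \left(794 + 99\right) = \left(-3\right) 893 = -2679$)
$1890163 + B = 1890163 - 2679 = 1887484$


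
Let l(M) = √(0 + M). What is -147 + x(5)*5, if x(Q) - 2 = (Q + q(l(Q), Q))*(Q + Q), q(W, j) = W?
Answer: 113 + 50*√5 ≈ 224.80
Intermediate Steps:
l(M) = √M
x(Q) = 2 + 2*Q*(Q + √Q) (x(Q) = 2 + (Q + √Q)*(Q + Q) = 2 + (Q + √Q)*(2*Q) = 2 + 2*Q*(Q + √Q))
-147 + x(5)*5 = -147 + (2 + 2*5² + 2*5^(3/2))*5 = -147 + (2 + 2*25 + 2*(5*√5))*5 = -147 + (2 + 50 + 10*√5)*5 = -147 + (52 + 10*√5)*5 = -147 + (260 + 50*√5) = 113 + 50*√5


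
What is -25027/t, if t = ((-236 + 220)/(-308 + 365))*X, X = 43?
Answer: 1426539/688 ≈ 2073.5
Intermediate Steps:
t = -688/57 (t = ((-236 + 220)/(-308 + 365))*43 = -16/57*43 = -688/57 ≈ -12.070)
-25027/t = -25027/(-688/57) = -25027*(-57/688) = 1426539/688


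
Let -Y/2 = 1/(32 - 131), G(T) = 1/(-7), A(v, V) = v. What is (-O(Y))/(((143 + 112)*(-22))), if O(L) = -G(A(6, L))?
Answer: 1/39270 ≈ 2.5465e-5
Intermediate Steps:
G(T) = -1/7
Y = 2/99 (Y = -2/(32 - 131) = -2/(-99) = -2*(-1/99) = 2/99 ≈ 0.020202)
O(L) = 1/7 (O(L) = -1*(-1/7) = 1/7)
(-O(Y))/(((143 + 112)*(-22))) = (-1*1/7)/(((143 + 112)*(-22))) = -1/(7*(255*(-22))) = -1/7/(-5610) = -1/7*(-1/5610) = 1/39270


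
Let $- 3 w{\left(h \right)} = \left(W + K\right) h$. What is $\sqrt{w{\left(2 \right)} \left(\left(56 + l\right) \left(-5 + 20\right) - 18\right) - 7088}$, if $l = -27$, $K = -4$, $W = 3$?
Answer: $i \sqrt{6810} \approx 82.523 i$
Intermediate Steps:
$w{\left(h \right)} = \frac{h}{3}$ ($w{\left(h \right)} = - \frac{\left(3 - 4\right) h}{3} = - \frac{\left(-1\right) h}{3} = \frac{h}{3}$)
$\sqrt{w{\left(2 \right)} \left(\left(56 + l\right) \left(-5 + 20\right) - 18\right) - 7088} = \sqrt{\frac{1}{3} \cdot 2 \left(\left(56 - 27\right) \left(-5 + 20\right) - 18\right) - 7088} = \sqrt{\frac{2 \left(29 \cdot 15 - 18\right)}{3} - 7088} = \sqrt{\frac{2 \left(435 - 18\right)}{3} - 7088} = \sqrt{\frac{2}{3} \cdot 417 - 7088} = \sqrt{278 - 7088} = \sqrt{-6810} = i \sqrt{6810}$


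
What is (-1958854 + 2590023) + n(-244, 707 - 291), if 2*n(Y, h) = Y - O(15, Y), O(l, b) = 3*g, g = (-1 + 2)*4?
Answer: 631041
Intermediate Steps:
g = 4 (g = 1*4 = 4)
O(l, b) = 12 (O(l, b) = 3*4 = 12)
n(Y, h) = -6 + Y/2 (n(Y, h) = (Y - 1*12)/2 = (Y - 12)/2 = (-12 + Y)/2 = -6 + Y/2)
(-1958854 + 2590023) + n(-244, 707 - 291) = (-1958854 + 2590023) + (-6 + (½)*(-244)) = 631169 + (-6 - 122) = 631169 - 128 = 631041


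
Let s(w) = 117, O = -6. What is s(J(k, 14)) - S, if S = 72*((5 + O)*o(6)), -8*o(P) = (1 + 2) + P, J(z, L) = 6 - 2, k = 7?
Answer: 36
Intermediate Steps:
J(z, L) = 4
o(P) = -3/8 - P/8 (o(P) = -((1 + 2) + P)/8 = -(3 + P)/8 = -3/8 - P/8)
S = 81 (S = 72*((5 - 6)*(-3/8 - ⅛*6)) = 72*(-(-3/8 - ¾)) = 72*(-1*(-9/8)) = 72*(9/8) = 81)
s(J(k, 14)) - S = 117 - 1*81 = 117 - 81 = 36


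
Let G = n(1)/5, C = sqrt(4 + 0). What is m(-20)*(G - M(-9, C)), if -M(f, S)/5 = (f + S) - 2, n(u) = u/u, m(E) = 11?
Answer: -2464/5 ≈ -492.80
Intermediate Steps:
n(u) = 1
C = 2 (C = sqrt(4) = 2)
M(f, S) = 10 - 5*S - 5*f (M(f, S) = -5*((f + S) - 2) = -5*((S + f) - 2) = -5*(-2 + S + f) = 10 - 5*S - 5*f)
G = 1/5 ≈ 0.20000
m(-20)*(G - M(-9, C)) = 11*(1/5 - (10 - 5*2 - 5*(-9))) = 11*(1/5 - (10 - 10 + 45)) = 11*(1/5 - 1*45) = 11*(1/5 - 45) = 11*(-224/5) = -2464/5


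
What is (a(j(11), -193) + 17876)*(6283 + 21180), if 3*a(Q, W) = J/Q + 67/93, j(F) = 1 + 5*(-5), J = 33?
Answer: 1095739233935/2232 ≈ 4.9092e+8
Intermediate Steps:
j(F) = -24 (j(F) = 1 - 25 = -24)
a(Q, W) = 67/279 + 11/Q (a(Q, W) = (33/Q + 67/93)/3 = (67/93 + 33/Q)/3 = 67/279 + 11/Q)
(a(j(11), -193) + 17876)*(6283 + 21180) = ((67/279 + 11/(-24)) + 17876)*(6283 + 21180) = ((67/279 + 11*(-1/24)) + 17876)*27463 = ((67/279 - 11/24) + 17876)*27463 = (-487/2232 + 17876)*27463 = (39898745/2232)*27463 = 1095739233935/2232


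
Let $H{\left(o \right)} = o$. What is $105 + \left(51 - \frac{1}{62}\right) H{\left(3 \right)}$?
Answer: $\frac{15993}{62} \approx 257.95$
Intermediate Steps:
$105 + \left(51 - \frac{1}{62}\right) H{\left(3 \right)} = 105 + \left(51 - \frac{1}{62}\right) 3 = 105 + \frac{3161}{62} \cdot 3 = 105 + \frac{9483}{62} = \frac{15993}{62}$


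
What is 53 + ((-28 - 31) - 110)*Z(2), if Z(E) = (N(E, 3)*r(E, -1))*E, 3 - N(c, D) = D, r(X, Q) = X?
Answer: 53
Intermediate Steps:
N(c, D) = 3 - D
Z(E) = 0 (Z(E) = ((3 - 1*3)*E)*E = ((3 - 3)*E)*E = (0*E)*E = 0*E = 0)
53 + ((-28 - 31) - 110)*Z(2) = 53 + ((-28 - 31) - 110)*0 = 53 + (-59 - 110)*0 = 53 - 169*0 = 53 + 0 = 53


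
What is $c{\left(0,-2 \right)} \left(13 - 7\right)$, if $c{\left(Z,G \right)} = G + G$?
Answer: $-24$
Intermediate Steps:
$c{\left(Z,G \right)} = 2 G$
$c{\left(0,-2 \right)} \left(13 - 7\right) = 2 \left(-2\right) \left(13 - 7\right) = \left(-4\right) 6 = -24$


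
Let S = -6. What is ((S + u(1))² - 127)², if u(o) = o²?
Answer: 10404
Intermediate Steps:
((S + u(1))² - 127)² = ((-6 + 1²)² - 127)² = ((-6 + 1)² - 127)² = ((-5)² - 127)² = (25 - 127)² = (-102)² = 10404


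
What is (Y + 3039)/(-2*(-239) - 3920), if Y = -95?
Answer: -1472/1721 ≈ -0.85532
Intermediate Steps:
(Y + 3039)/(-2*(-239) - 3920) = (-95 + 3039)/(-2*(-239) - 3920) = 2944/(478 - 3920) = 2944/(-3442) = 2944*(-1/3442) = -1472/1721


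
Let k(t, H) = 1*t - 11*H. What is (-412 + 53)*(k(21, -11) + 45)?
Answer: -67133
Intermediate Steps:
k(t, H) = t - 11*H
(-412 + 53)*(k(21, -11) + 45) = (-412 + 53)*((21 - 11*(-11)) + 45) = -359*((21 + 121) + 45) = -359*(142 + 45) = -359*187 = -67133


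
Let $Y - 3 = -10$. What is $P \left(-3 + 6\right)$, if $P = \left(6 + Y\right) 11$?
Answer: $-33$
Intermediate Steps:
$Y = -7$ ($Y = 3 - 10 = -7$)
$P = -11$ ($P = \left(6 - 7\right) 11 = \left(-1\right) 11 = -11$)
$P \left(-3 + 6\right) = - 11 \left(-3 + 6\right) = \left(-11\right) 3 = -33$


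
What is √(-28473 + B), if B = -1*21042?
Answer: I*√49515 ≈ 222.52*I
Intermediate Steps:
B = -21042
√(-28473 + B) = √(-28473 - 21042) = √(-49515) = I*√49515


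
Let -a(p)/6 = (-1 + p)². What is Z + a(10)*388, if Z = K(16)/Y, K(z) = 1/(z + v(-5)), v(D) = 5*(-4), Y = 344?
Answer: -259469569/1376 ≈ -1.8857e+5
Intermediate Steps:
a(p) = -6*(-1 + p)²
v(D) = -20
K(z) = 1/(-20 + z) (K(z) = 1/(z - 20) = 1/(-20 + z))
Z = -1/1376 (Z = 1/((-20 + 16)*344) = (1/344)/(-4) = -¼*1/344 = -1/1376 ≈ -0.00072674)
Z + a(10)*388 = -1/1376 - 6*(-1 + 10)²*388 = -1/1376 - 6*9²*388 = -1/1376 - 6*81*388 = -1/1376 - 486*388 = -1/1376 - 188568 = -259469569/1376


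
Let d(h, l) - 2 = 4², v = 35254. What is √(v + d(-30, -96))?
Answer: 2*√8818 ≈ 187.81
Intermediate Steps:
d(h, l) = 18 (d(h, l) = 2 + 4² = 2 + 16 = 18)
√(v + d(-30, -96)) = √(35254 + 18) = √35272 = 2*√8818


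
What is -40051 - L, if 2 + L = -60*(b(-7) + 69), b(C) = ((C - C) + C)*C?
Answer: -32969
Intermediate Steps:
b(C) = C**2 (b(C) = (0 + C)*C = C*C = C**2)
L = -7082 (L = -2 - 60*((-7)**2 + 69) = -2 - 60*(49 + 69) = -2 - 60*118 = -2 - 7080 = -7082)
-40051 - L = -40051 - 1*(-7082) = -40051 + 7082 = -32969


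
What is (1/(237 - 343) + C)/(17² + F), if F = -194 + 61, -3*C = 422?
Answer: -44735/49608 ≈ -0.90177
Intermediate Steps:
C = -422/3 (C = -⅓*422 = -422/3 ≈ -140.67)
F = -133
(1/(237 - 343) + C)/(17² + F) = (1/(237 - 343) - 422/3)/(17² - 133) = (1/(-106) - 422/3)/(289 - 133) = (-1/106 - 422/3)/156 = -44735/318*1/156 = -44735/49608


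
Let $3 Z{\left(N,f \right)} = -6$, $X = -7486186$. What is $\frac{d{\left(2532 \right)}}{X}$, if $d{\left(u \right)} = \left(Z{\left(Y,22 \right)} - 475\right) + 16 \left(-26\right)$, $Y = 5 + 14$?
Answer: $\frac{893}{7486186} \approx 0.00011929$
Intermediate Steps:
$Y = 19$
$Z{\left(N,f \right)} = -2$ ($Z{\left(N,f \right)} = \frac{1}{3} \left(-6\right) = -2$)
$d{\left(u \right)} = -893$ ($d{\left(u \right)} = \left(-2 - 475\right) + 16 \left(-26\right) = -477 - 416 = -893$)
$\frac{d{\left(2532 \right)}}{X} = - \frac{893}{-7486186} = \left(-893\right) \left(- \frac{1}{7486186}\right) = \frac{893}{7486186}$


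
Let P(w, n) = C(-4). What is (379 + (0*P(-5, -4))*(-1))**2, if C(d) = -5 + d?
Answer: 143641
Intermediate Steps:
P(w, n) = -9 (P(w, n) = -5 - 4 = -9)
(379 + (0*P(-5, -4))*(-1))**2 = (379 + (0*(-9))*(-1))**2 = (379 + 0*(-1))**2 = (379 + 0)**2 = 379**2 = 143641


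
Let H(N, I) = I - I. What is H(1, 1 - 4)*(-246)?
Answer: 0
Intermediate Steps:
H(N, I) = 0
H(1, 1 - 4)*(-246) = 0*(-246) = 0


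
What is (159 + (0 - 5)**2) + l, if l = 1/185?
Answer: 34041/185 ≈ 184.01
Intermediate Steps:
l = 1/185 ≈ 0.0054054
(159 + (0 - 5)**2) + l = (159 + (0 - 5)**2) + 1/185 = (159 + (-5)**2) + 1/185 = (159 + 25) + 1/185 = 184 + 1/185 = 34041/185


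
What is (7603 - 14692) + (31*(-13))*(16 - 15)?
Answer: -7492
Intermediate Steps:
(7603 - 14692) + (31*(-13))*(16 - 15) = -7089 - 403*1 = -7089 - 403 = -7492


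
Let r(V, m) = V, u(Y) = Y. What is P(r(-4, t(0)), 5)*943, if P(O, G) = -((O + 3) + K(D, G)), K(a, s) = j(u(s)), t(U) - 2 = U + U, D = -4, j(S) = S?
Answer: -3772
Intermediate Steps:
t(U) = 2 + 2*U (t(U) = 2 + (U + U) = 2 + 2*U)
K(a, s) = s
P(O, G) = -3 - G - O (P(O, G) = -((O + 3) + G) = -((3 + O) + G) = -(3 + G + O) = -3 - G - O)
P(r(-4, t(0)), 5)*943 = (-3 - 1*5 - 1*(-4))*943 = (-3 - 5 + 4)*943 = -4*943 = -3772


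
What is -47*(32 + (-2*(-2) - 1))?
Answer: -1645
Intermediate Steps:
-47*(32 + (-2*(-2) - 1)) = -47*(32 + (4 - 1)) = -47*(32 + 3) = -47*35 = -1645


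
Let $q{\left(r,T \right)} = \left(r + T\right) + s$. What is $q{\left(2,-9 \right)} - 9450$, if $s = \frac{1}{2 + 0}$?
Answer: $- \frac{18913}{2} \approx -9456.5$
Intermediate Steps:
$s = \frac{1}{2} \approx 0.5$
$q{\left(r,T \right)} = \frac{1}{2} + T + r$ ($q{\left(r,T \right)} = \left(r + T\right) + \frac{1}{2} = \left(T + r\right) + \frac{1}{2} = \frac{1}{2} + T + r$)
$q{\left(2,-9 \right)} - 9450 = \left(\frac{1}{2} - 9 + 2\right) - 9450 = - \frac{13}{2} - 9450 = - \frac{18913}{2}$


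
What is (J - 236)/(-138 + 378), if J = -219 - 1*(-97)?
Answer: -179/120 ≈ -1.4917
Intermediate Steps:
J = -122 (J = -219 + 97 = -122)
(J - 236)/(-138 + 378) = (-122 - 236)/(-138 + 378) = -358/240 = -358*1/240 = -179/120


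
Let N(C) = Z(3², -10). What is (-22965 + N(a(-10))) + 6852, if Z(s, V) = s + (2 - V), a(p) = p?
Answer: -16092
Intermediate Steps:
Z(s, V) = 2 + s - V
N(C) = 21 (N(C) = 2 + 3² - 1*(-10) = 2 + 9 + 10 = 21)
(-22965 + N(a(-10))) + 6852 = (-22965 + 21) + 6852 = -22944 + 6852 = -16092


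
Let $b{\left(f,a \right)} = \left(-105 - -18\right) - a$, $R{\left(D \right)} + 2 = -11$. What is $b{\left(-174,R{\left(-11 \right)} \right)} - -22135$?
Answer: $22061$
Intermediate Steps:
$R{\left(D \right)} = -13$ ($R{\left(D \right)} = -2 - 11 = -13$)
$b{\left(f,a \right)} = -87 - a$ ($b{\left(f,a \right)} = \left(-105 + 18\right) - a = -87 - a$)
$b{\left(-174,R{\left(-11 \right)} \right)} - -22135 = \left(-87 - -13\right) - -22135 = \left(-87 + 13\right) + 22135 = -74 + 22135 = 22061$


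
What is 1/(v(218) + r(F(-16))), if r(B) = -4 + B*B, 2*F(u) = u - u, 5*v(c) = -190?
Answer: -1/42 ≈ -0.023810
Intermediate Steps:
v(c) = -38 (v(c) = (1/5)*(-190) = -38)
F(u) = 0 (F(u) = (u - u)/2 = (1/2)*0 = 0)
r(B) = -4 + B**2
1/(v(218) + r(F(-16))) = 1/(-38 + (-4 + 0**2)) = 1/(-38 + (-4 + 0)) = 1/(-38 - 4) = 1/(-42) = -1/42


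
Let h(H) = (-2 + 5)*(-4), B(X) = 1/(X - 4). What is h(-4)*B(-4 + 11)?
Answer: -4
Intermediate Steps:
B(X) = 1/(-4 + X)
h(H) = -12 (h(H) = 3*(-4) = -12)
h(-4)*B(-4 + 11) = -12/(-4 + (-4 + 11)) = -12/(-4 + 7) = -12/3 = -12*⅓ = -4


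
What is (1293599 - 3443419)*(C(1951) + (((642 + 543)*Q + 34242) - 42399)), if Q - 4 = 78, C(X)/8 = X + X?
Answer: -258470708780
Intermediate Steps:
C(X) = 16*X (C(X) = 8*(X + X) = 8*(2*X) = 16*X)
Q = 82 (Q = 4 + 78 = 82)
(1293599 - 3443419)*(C(1951) + (((642 + 543)*Q + 34242) - 42399)) = (1293599 - 3443419)*(16*1951 + (((642 + 543)*82 + 34242) - 42399)) = -2149820*(31216 + ((1185*82 + 34242) - 42399)) = -2149820*(31216 + ((97170 + 34242) - 42399)) = -2149820*(31216 + (131412 - 42399)) = -2149820*(31216 + 89013) = -2149820*120229 = -258470708780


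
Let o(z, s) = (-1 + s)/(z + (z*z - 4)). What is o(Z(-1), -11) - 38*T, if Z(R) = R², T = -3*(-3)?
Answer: -336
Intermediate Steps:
T = 9
o(z, s) = (-1 + s)/(-4 + z + z²) (o(z, s) = (-1 + s)/(z + (z² - 4)) = (-1 + s)/(z + (-4 + z²)) = (-1 + s)/(-4 + z + z²))
o(Z(-1), -11) - 38*T = (-1 - 11)/(-4 + (-1)² + ((-1)²)²) - 38*9 = -12/(-4 + 1 + 1²) - 342 = -12/(-4 + 1 + 1) - 342 = -12/(-2) - 342 = -½*(-12) - 342 = 6 - 342 = -336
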